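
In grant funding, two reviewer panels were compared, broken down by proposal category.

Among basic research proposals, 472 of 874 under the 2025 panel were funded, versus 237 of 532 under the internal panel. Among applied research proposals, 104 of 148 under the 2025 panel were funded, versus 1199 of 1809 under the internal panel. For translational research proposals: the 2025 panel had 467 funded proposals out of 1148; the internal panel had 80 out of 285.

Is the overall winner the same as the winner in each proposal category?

No

Basic research: the 2025 panel 472/874 = 54.0%, the internal panel 237/532 = 44.5% → the 2025 panel
Applied research: the 2025 panel 104/148 = 70.3%, the internal panel 1199/1809 = 66.3% → the 2025 panel
Translational research: the 2025 panel 467/1148 = 40.7%, the internal panel 80/285 = 28.1% → the 2025 panel
Overall: the 2025 panel 1043/2170 = 48.1%, the internal panel 1516/2626 = 57.7% → the internal panel
The 2025 panel wins each proposal group but the internal panel wins overall — the comparison reverses. The 2025 panel's proposals skew toward translational research, which has a lower base rate.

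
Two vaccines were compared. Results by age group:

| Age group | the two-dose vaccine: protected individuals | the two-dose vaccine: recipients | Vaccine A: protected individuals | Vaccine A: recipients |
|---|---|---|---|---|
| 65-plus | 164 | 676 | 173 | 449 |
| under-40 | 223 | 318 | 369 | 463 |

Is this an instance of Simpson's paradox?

No

65-plus: the two-dose vaccine 164/676 = 24.3%, Vaccine A 173/449 = 38.5% → Vaccine A
Under-40: the two-dose vaccine 223/318 = 70.1%, Vaccine A 369/463 = 79.7% → Vaccine A
Overall: the two-dose vaccine 387/994 = 38.9%, Vaccine A 542/912 = 59.4% → Vaccine A
Vaccine A wins overall and in every age group — no reversal.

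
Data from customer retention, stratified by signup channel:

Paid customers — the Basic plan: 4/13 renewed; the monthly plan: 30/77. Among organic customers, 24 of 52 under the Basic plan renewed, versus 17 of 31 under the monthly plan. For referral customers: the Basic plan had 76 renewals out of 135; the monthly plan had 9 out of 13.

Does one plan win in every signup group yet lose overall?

Paid: the Basic plan 4/13 = 30.8%, the monthly plan 30/77 = 39.0% → the monthly plan
Organic: the Basic plan 24/52 = 46.2%, the monthly plan 17/31 = 54.8% → the monthly plan
Referral: the Basic plan 76/135 = 56.3%, the monthly plan 9/13 = 69.2% → the monthly plan
Overall: the Basic plan 104/200 = 52.0%, the monthly plan 56/121 = 46.3% → the Basic plan
The monthly plan wins each signup group but the Basic plan wins overall — the comparison reverses. The monthly plan's customers skew toward paid, which has a lower base rate.

Yes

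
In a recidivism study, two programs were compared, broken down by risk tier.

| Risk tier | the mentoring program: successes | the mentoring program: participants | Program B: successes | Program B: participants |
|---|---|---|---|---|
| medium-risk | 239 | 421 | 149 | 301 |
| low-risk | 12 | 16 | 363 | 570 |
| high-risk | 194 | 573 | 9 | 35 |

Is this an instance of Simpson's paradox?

Medium-risk: the mentoring program 239/421 = 56.8%, Program B 149/301 = 49.5% → the mentoring program
Low-risk: the mentoring program 12/16 = 75.0%, Program B 363/570 = 63.7% → the mentoring program
High-risk: the mentoring program 194/573 = 33.9%, Program B 9/35 = 25.7% → the mentoring program
Overall: the mentoring program 445/1010 = 44.1%, Program B 521/906 = 57.5% → Program B
The mentoring program wins each risk group but Program B wins overall — the comparison reverses. The mentoring program's participants skew toward high-risk, which has a lower base rate.

Yes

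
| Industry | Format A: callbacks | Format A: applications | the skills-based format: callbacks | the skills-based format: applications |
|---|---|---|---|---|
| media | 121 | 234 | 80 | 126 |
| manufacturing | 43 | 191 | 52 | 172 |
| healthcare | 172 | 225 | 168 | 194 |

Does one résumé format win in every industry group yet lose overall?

Media: Format A 121/234 = 51.7%, the skills-based format 80/126 = 63.5% → the skills-based format
Manufacturing: Format A 43/191 = 22.5%, the skills-based format 52/172 = 30.2% → the skills-based format
Healthcare: Format A 172/225 = 76.4%, the skills-based format 168/194 = 86.6% → the skills-based format
Overall: Format A 336/650 = 51.7%, the skills-based format 300/492 = 61.0% → the skills-based format
The skills-based format wins overall and in every industry group — no reversal.

No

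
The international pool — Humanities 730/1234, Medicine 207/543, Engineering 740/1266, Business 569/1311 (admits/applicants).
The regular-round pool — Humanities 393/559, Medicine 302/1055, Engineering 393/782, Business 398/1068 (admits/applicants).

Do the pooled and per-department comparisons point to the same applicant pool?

Humanities: the international pool 730/1234 = 59.2%, the regular-round pool 393/559 = 70.3% → the regular-round pool
Medicine: the international pool 207/543 = 38.1%, the regular-round pool 302/1055 = 28.6% → the international pool
Engineering: the international pool 740/1266 = 58.5%, the regular-round pool 393/782 = 50.3% → the international pool
Business: the international pool 569/1311 = 43.4%, the regular-round pool 398/1068 = 37.3% → the international pool
Overall: the international pool 2246/4354 = 51.6%, the regular-round pool 1486/3464 = 42.9% → the international pool
Neither sweeps: the international pool wins 3 of 4 groups, the regular-round pool wins 1. The international pool wins overall but not every group — no Simpson reversal.

No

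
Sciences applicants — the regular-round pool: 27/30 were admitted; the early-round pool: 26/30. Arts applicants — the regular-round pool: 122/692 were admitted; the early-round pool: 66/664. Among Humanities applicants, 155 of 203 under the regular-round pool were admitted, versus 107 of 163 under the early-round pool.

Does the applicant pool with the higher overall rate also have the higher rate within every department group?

Yes

Sciences: the regular-round pool 27/30 = 90.0%, the early-round pool 26/30 = 86.7% → the regular-round pool
Arts: the regular-round pool 122/692 = 17.6%, the early-round pool 66/664 = 9.9% → the regular-round pool
Humanities: the regular-round pool 155/203 = 76.4%, the early-round pool 107/163 = 65.6% → the regular-round pool
Overall: the regular-round pool 304/925 = 32.9%, the early-round pool 199/857 = 23.2% → the regular-round pool
The regular-round pool wins overall and in every department group — no reversal.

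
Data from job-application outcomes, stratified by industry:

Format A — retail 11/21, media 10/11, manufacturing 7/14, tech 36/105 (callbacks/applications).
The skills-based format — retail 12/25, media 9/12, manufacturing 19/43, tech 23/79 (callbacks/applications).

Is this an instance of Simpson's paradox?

No

Retail: Format A 11/21 = 52.4%, the skills-based format 12/25 = 48.0% → Format A
Media: Format A 10/11 = 90.9%, the skills-based format 9/12 = 75.0% → Format A
Manufacturing: Format A 7/14 = 50.0%, the skills-based format 19/43 = 44.2% → Format A
Tech: Format A 36/105 = 34.3%, the skills-based format 23/79 = 29.1% → Format A
Overall: Format A 64/151 = 42.4%, the skills-based format 63/159 = 39.6% → Format A
Format A wins overall and in every industry group — no reversal.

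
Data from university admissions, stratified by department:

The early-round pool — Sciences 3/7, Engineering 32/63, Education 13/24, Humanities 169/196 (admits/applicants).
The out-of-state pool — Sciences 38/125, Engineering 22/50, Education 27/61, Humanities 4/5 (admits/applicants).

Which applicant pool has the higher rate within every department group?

the early-round pool

Sciences: the early-round pool 3/7 = 42.9%, the out-of-state pool 38/125 = 30.4% → the early-round pool
Engineering: the early-round pool 32/63 = 50.8%, the out-of-state pool 22/50 = 44.0% → the early-round pool
Education: the early-round pool 13/24 = 54.2%, the out-of-state pool 27/61 = 44.3% → the early-round pool
Humanities: the early-round pool 169/196 = 86.2%, the out-of-state pool 4/5 = 80.0% → the early-round pool
The early-round pool has the higher rate in all 4 groups.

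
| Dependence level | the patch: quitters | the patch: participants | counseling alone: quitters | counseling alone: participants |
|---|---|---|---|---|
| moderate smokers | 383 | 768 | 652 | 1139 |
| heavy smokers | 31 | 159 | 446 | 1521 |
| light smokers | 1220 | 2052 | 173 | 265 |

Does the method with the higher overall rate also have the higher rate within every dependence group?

No

Moderate smokers: the patch 383/768 = 49.9%, counseling alone 652/1139 = 57.2% → counseling alone
Heavy smokers: the patch 31/159 = 19.5%, counseling alone 446/1521 = 29.3% → counseling alone
Light smokers: the patch 1220/2052 = 59.5%, counseling alone 173/265 = 65.3% → counseling alone
Overall: the patch 1634/2979 = 54.9%, counseling alone 1271/2925 = 43.5% → the patch
Counseling alone wins each dependence group but the patch wins overall — the comparison reverses. Counseling alone's participants skew toward heavy smokers, which has a lower base rate.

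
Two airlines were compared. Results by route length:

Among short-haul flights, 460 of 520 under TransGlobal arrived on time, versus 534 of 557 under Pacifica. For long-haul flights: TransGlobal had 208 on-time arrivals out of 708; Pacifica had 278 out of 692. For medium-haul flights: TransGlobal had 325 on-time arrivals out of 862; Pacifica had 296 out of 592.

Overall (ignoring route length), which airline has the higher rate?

Short-haul: TransGlobal 460/520 = 88.5%, Pacifica 534/557 = 95.9% → Pacifica
Long-haul: TransGlobal 208/708 = 29.4%, Pacifica 278/692 = 40.2% → Pacifica
Medium-haul: TransGlobal 325/862 = 37.7%, Pacifica 296/592 = 50.0% → Pacifica
Overall: TransGlobal 993/2090 = 47.5%, Pacifica 1108/1841 = 60.2% → Pacifica

Pacifica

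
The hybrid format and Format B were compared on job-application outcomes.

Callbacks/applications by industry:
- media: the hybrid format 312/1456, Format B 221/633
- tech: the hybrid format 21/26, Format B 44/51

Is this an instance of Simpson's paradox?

Media: the hybrid format 312/1456 = 21.4%, Format B 221/633 = 34.9% → Format B
Tech: the hybrid format 21/26 = 80.8%, Format B 44/51 = 86.3% → Format B
Overall: the hybrid format 333/1482 = 22.5%, Format B 265/684 = 38.7% → Format B
Format B wins overall and in every industry group — no reversal.

No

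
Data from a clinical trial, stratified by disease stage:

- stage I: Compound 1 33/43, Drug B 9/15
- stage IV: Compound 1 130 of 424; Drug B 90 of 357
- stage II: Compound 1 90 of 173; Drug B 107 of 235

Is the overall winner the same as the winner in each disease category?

Yes

Stage I: Compound 1 33/43 = 76.7%, Drug B 9/15 = 60.0% → Compound 1
Stage IV: Compound 1 130/424 = 30.7%, Drug B 90/357 = 25.2% → Compound 1
Stage II: Compound 1 90/173 = 52.0%, Drug B 107/235 = 45.5% → Compound 1
Overall: Compound 1 253/640 = 39.5%, Drug B 206/607 = 33.9% → Compound 1
Compound 1 wins overall and in every disease group — no reversal.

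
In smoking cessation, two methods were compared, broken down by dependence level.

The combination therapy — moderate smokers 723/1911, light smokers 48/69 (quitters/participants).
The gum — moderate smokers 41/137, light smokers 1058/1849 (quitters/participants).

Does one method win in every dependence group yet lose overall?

Yes

Moderate smokers: the combination therapy 723/1911 = 37.8%, the gum 41/137 = 29.9% → the combination therapy
Light smokers: the combination therapy 48/69 = 69.6%, the gum 1058/1849 = 57.2% → the combination therapy
Overall: the combination therapy 771/1980 = 38.9%, the gum 1099/1986 = 55.3% → the gum
The combination therapy wins each dependence group but the gum wins overall — the comparison reverses. The combination therapy's participants skew toward moderate smokers, which has a lower base rate.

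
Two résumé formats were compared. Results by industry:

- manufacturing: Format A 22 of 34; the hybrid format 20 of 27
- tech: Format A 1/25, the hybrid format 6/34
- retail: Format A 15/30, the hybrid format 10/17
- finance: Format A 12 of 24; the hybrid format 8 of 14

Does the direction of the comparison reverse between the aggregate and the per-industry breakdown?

Manufacturing: Format A 22/34 = 64.7%, the hybrid format 20/27 = 74.1% → the hybrid format
Tech: Format A 1/25 = 4.0%, the hybrid format 6/34 = 17.6% → the hybrid format
Retail: Format A 15/30 = 50.0%, the hybrid format 10/17 = 58.8% → the hybrid format
Finance: Format A 12/24 = 50.0%, the hybrid format 8/14 = 57.1% → the hybrid format
Overall: Format A 50/113 = 44.2%, the hybrid format 44/92 = 47.8% → the hybrid format
The hybrid format wins overall and in every industry group — no reversal.

No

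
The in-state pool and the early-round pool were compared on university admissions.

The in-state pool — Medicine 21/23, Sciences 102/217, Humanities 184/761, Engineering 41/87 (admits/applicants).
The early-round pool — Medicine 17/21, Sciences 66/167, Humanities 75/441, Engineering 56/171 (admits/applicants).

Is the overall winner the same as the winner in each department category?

Medicine: the in-state pool 21/23 = 91.3%, the early-round pool 17/21 = 81.0% → the in-state pool
Sciences: the in-state pool 102/217 = 47.0%, the early-round pool 66/167 = 39.5% → the in-state pool
Humanities: the in-state pool 184/761 = 24.2%, the early-round pool 75/441 = 17.0% → the in-state pool
Engineering: the in-state pool 41/87 = 47.1%, the early-round pool 56/171 = 32.7% → the in-state pool
Overall: the in-state pool 348/1088 = 32.0%, the early-round pool 214/800 = 26.8% → the in-state pool
The in-state pool wins overall and in every department group — no reversal.

Yes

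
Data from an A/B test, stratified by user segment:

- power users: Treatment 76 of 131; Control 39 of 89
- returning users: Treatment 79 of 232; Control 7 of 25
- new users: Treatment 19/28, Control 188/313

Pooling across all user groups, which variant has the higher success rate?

Control

Power users: Treatment 76/131 = 58.0%, Control 39/89 = 43.8% → Treatment
Returning users: Treatment 79/232 = 34.1%, Control 7/25 = 28.0% → Treatment
New users: Treatment 19/28 = 67.9%, Control 188/313 = 60.1% → Treatment
Overall: Treatment 174/391 = 44.5%, Control 234/427 = 54.8% → Control
(Treatment wins every user group but Control wins overall — Treatment's views skew toward the low-rate returning users group.)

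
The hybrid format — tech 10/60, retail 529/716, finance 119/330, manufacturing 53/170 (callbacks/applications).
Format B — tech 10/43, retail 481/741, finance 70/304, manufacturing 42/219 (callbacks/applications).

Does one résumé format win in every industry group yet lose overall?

No

Tech: the hybrid format 10/60 = 16.7%, Format B 10/43 = 23.3% → Format B
Retail: the hybrid format 529/716 = 73.9%, Format B 481/741 = 64.9% → the hybrid format
Finance: the hybrid format 119/330 = 36.1%, Format B 70/304 = 23.0% → the hybrid format
Manufacturing: the hybrid format 53/170 = 31.2%, Format B 42/219 = 19.2% → the hybrid format
Overall: the hybrid format 711/1276 = 55.7%, Format B 603/1307 = 46.1% → the hybrid format
Neither sweeps: the hybrid format wins 3 of 4 groups, Format B wins 1. The hybrid format wins overall but not every group — no Simpson reversal.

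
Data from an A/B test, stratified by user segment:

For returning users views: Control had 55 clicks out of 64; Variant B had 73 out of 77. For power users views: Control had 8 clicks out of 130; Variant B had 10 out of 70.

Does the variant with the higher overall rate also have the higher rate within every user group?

Yes

Returning users: Control 55/64 = 85.9%, Variant B 73/77 = 94.8% → Variant B
Power users: Control 8/130 = 6.2%, Variant B 10/70 = 14.3% → Variant B
Overall: Control 63/194 = 32.5%, Variant B 83/147 = 56.5% → Variant B
Variant B wins overall and in every user group — no reversal.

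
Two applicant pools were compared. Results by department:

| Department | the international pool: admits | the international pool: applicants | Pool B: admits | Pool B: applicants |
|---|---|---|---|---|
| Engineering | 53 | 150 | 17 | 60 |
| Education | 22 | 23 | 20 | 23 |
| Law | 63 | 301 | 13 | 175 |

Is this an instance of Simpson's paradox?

Engineering: the international pool 53/150 = 35.3%, Pool B 17/60 = 28.3% → the international pool
Education: the international pool 22/23 = 95.7%, Pool B 20/23 = 87.0% → the international pool
Law: the international pool 63/301 = 20.9%, Pool B 13/175 = 7.4% → the international pool
Overall: the international pool 138/474 = 29.1%, Pool B 50/258 = 19.4% → the international pool
The international pool wins overall and in every department group — no reversal.

No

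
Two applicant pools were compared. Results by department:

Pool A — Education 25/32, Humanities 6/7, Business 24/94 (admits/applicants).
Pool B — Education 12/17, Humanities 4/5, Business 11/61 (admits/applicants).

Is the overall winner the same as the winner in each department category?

Education: Pool A 25/32 = 78.1%, Pool B 12/17 = 70.6% → Pool A
Humanities: Pool A 6/7 = 85.7%, Pool B 4/5 = 80.0% → Pool A
Business: Pool A 24/94 = 25.5%, Pool B 11/61 = 18.0% → Pool A
Overall: Pool A 55/133 = 41.4%, Pool B 27/83 = 32.5% → Pool A
Pool A wins overall and in every department group — no reversal.

Yes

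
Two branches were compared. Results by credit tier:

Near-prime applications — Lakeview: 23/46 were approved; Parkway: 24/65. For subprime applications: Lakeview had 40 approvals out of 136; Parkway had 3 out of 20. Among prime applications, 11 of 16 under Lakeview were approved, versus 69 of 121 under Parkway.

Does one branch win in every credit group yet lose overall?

Yes

Near-prime: Lakeview 23/46 = 50.0%, Parkway 24/65 = 36.9% → Lakeview
Subprime: Lakeview 40/136 = 29.4%, Parkway 3/20 = 15.0% → Lakeview
Prime: Lakeview 11/16 = 68.8%, Parkway 69/121 = 57.0% → Lakeview
Overall: Lakeview 74/198 = 37.4%, Parkway 96/206 = 46.6% → Parkway
Lakeview wins each credit group but Parkway wins overall — the comparison reverses. Lakeview's applications skew toward subprime, which has a lower base rate.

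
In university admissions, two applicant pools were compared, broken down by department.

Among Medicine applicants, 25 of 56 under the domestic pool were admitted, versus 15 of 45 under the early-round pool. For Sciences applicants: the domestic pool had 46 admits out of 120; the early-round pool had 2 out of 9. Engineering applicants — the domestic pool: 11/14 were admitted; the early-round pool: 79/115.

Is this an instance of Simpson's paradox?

Medicine: the domestic pool 25/56 = 44.6%, the early-round pool 15/45 = 33.3% → the domestic pool
Sciences: the domestic pool 46/120 = 38.3%, the early-round pool 2/9 = 22.2% → the domestic pool
Engineering: the domestic pool 11/14 = 78.6%, the early-round pool 79/115 = 68.7% → the domestic pool
Overall: the domestic pool 82/190 = 43.2%, the early-round pool 96/169 = 56.8% → the early-round pool
The domestic pool wins each department group but the early-round pool wins overall — the comparison reverses. The domestic pool's applicants skew toward Sciences, which has a lower base rate.

Yes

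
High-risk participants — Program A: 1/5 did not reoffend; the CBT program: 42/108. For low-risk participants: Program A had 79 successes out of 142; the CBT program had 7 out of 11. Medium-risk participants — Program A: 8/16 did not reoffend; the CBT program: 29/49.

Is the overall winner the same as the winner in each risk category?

High-risk: Program A 1/5 = 20.0%, the CBT program 42/108 = 38.9% → the CBT program
Low-risk: Program A 79/142 = 55.6%, the CBT program 7/11 = 63.6% → the CBT program
Medium-risk: Program A 8/16 = 50.0%, the CBT program 29/49 = 59.2% → the CBT program
Overall: Program A 88/163 = 54.0%, the CBT program 78/168 = 46.4% → Program A
The CBT program wins each risk group but Program A wins overall — the comparison reverses. The CBT program's participants skew toward high-risk, which has a lower base rate.

No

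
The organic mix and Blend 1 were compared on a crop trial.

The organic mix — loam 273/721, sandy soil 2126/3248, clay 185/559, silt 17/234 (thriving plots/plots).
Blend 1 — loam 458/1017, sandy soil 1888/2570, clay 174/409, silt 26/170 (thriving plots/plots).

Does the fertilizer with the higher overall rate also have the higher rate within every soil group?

Yes

Loam: the organic mix 273/721 = 37.9%, Blend 1 458/1017 = 45.0% → Blend 1
Sandy soil: the organic mix 2126/3248 = 65.5%, Blend 1 1888/2570 = 73.5% → Blend 1
Clay: the organic mix 185/559 = 33.1%, Blend 1 174/409 = 42.5% → Blend 1
Silt: the organic mix 17/234 = 7.3%, Blend 1 26/170 = 15.3% → Blend 1
Overall: the organic mix 2601/4762 = 54.6%, Blend 1 2546/4166 = 61.1% → Blend 1
Blend 1 wins overall and in every soil group — no reversal.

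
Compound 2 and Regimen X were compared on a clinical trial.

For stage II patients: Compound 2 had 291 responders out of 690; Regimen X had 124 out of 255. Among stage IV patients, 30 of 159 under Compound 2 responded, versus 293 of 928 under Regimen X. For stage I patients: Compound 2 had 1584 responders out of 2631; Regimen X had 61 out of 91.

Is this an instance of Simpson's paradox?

Yes

Stage II: Compound 2 291/690 = 42.2%, Regimen X 124/255 = 48.6% → Regimen X
Stage IV: Compound 2 30/159 = 18.9%, Regimen X 293/928 = 31.6% → Regimen X
Stage I: Compound 2 1584/2631 = 60.2%, Regimen X 61/91 = 67.0% → Regimen X
Overall: Compound 2 1905/3480 = 54.7%, Regimen X 478/1274 = 37.5% → Compound 2
Regimen X wins each disease group but Compound 2 wins overall — the comparison reverses. Regimen X's patients skew toward stage IV, which has a lower base rate.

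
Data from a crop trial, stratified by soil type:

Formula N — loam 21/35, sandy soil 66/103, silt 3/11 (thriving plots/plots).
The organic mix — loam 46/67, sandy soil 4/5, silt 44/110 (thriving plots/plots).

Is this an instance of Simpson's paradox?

Yes

Loam: Formula N 21/35 = 60.0%, the organic mix 46/67 = 68.7% → the organic mix
Sandy soil: Formula N 66/103 = 64.1%, the organic mix 4/5 = 80.0% → the organic mix
Silt: Formula N 3/11 = 27.3%, the organic mix 44/110 = 40.0% → the organic mix
Overall: Formula N 90/149 = 60.4%, the organic mix 94/182 = 51.6% → Formula N
The organic mix wins each soil group but Formula N wins overall — the comparison reverses. The organic mix's plots skew toward silt, which has a lower base rate.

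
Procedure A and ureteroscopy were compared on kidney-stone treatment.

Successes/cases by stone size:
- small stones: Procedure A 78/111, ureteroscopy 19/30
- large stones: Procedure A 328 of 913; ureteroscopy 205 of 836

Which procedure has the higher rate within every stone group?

Procedure A

Small stones: Procedure A 78/111 = 70.3%, ureteroscopy 19/30 = 63.3% → Procedure A
Large stones: Procedure A 328/913 = 35.9%, ureteroscopy 205/836 = 24.5% → Procedure A
Procedure A has the higher rate in both groups.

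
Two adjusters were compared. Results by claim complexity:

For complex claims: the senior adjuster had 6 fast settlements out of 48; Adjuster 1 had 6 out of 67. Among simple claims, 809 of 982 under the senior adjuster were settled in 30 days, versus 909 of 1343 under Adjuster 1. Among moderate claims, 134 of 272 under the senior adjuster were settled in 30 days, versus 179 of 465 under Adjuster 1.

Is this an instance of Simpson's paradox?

No

Complex: the senior adjuster 6/48 = 12.5%, Adjuster 1 6/67 = 9.0% → the senior adjuster
Simple: the senior adjuster 809/982 = 82.4%, Adjuster 1 909/1343 = 67.7% → the senior adjuster
Moderate: the senior adjuster 134/272 = 49.3%, Adjuster 1 179/465 = 38.5% → the senior adjuster
Overall: the senior adjuster 949/1302 = 72.9%, Adjuster 1 1094/1875 = 58.3% → the senior adjuster
The senior adjuster wins overall and in every claim group — no reversal.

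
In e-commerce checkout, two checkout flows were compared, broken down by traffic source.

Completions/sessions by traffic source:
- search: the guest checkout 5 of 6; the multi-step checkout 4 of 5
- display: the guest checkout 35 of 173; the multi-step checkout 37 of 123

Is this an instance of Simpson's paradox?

No

Search: the guest checkout 5/6 = 83.3%, the multi-step checkout 4/5 = 80.0% → the guest checkout
Display: the guest checkout 35/173 = 20.2%, the multi-step checkout 37/123 = 30.1% → the multi-step checkout
Overall: the guest checkout 40/179 = 22.3%, the multi-step checkout 41/128 = 32.0% → the multi-step checkout
Neither sweeps: the guest checkout wins 1 of 2 groups, the multi-step checkout wins 1. The multi-step checkout wins overall but not every group — no Simpson reversal.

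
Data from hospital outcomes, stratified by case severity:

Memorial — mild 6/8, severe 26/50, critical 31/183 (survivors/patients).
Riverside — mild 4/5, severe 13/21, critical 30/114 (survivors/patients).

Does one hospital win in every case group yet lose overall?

No

Mild: Memorial 6/8 = 75.0%, Riverside 4/5 = 80.0% → Riverside
Severe: Memorial 26/50 = 52.0%, Riverside 13/21 = 61.9% → Riverside
Critical: Memorial 31/183 = 16.9%, Riverside 30/114 = 26.3% → Riverside
Overall: Memorial 63/241 = 26.1%, Riverside 47/140 = 33.6% → Riverside
Riverside wins overall and in every case group — no reversal.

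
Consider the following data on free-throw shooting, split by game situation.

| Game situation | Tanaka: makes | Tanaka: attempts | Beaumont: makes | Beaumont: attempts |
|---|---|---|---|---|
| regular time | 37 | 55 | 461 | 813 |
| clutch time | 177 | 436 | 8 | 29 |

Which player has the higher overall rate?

Beaumont

Regular time: Tanaka 37/55 = 67.3%, Beaumont 461/813 = 56.7% → Tanaka
Clutch time: Tanaka 177/436 = 40.6%, Beaumont 8/29 = 27.6% → Tanaka
Overall: Tanaka 214/491 = 43.6%, Beaumont 469/842 = 55.7% → Beaumont
(Tanaka wins every game group but Beaumont wins overall — Tanaka's attempts skew toward the low-rate clutch time group.)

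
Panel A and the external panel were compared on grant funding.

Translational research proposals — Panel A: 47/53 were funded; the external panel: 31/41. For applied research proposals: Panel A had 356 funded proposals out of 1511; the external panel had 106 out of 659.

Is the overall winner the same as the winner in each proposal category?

Yes

Translational research: Panel A 47/53 = 88.7%, the external panel 31/41 = 75.6% → Panel A
Applied research: Panel A 356/1511 = 23.6%, the external panel 106/659 = 16.1% → Panel A
Overall: Panel A 403/1564 = 25.8%, the external panel 137/700 = 19.6% → Panel A
Panel A wins overall and in every proposal group — no reversal.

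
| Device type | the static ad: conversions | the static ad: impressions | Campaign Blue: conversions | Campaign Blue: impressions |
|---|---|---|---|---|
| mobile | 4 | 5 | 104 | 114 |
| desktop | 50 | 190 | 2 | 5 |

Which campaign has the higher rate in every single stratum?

Mobile: the static ad 4/5 = 80.0%, Campaign Blue 104/114 = 91.2% → Campaign Blue
Desktop: the static ad 50/190 = 26.3%, Campaign Blue 2/5 = 40.0% → Campaign Blue
Campaign Blue has the higher rate in both groups.

Campaign Blue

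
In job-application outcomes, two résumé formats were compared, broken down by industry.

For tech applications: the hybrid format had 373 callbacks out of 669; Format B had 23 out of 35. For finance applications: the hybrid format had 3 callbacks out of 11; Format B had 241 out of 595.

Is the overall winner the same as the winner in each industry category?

No

Tech: the hybrid format 373/669 = 55.8%, Format B 23/35 = 65.7% → Format B
Finance: the hybrid format 3/11 = 27.3%, Format B 241/595 = 40.5% → Format B
Overall: the hybrid format 376/680 = 55.3%, Format B 264/630 = 41.9% → the hybrid format
Format B wins each industry group but the hybrid format wins overall — the comparison reverses. Format B's applications skew toward finance, which has a lower base rate.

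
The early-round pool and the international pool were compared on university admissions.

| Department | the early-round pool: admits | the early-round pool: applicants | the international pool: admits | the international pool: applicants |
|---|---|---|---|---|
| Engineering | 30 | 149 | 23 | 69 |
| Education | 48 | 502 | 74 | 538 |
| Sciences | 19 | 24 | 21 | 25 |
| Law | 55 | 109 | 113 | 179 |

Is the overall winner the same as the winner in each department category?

Yes

Engineering: the early-round pool 30/149 = 20.1%, the international pool 23/69 = 33.3% → the international pool
Education: the early-round pool 48/502 = 9.6%, the international pool 74/538 = 13.8% → the international pool
Sciences: the early-round pool 19/24 = 79.2%, the international pool 21/25 = 84.0% → the international pool
Law: the early-round pool 55/109 = 50.5%, the international pool 113/179 = 63.1% → the international pool
Overall: the early-round pool 152/784 = 19.4%, the international pool 231/811 = 28.5% → the international pool
The international pool wins overall and in every department group — no reversal.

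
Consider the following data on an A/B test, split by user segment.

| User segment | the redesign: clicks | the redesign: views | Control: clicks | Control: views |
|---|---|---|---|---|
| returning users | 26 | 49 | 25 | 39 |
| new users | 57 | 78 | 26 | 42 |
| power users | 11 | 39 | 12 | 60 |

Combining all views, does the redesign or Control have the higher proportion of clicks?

the redesign

Returning users: the redesign 26/49 = 53.1%, Control 25/39 = 64.1% → Control
New users: the redesign 57/78 = 73.1%, Control 26/42 = 61.9% → the redesign
Power users: the redesign 11/39 = 28.2%, Control 12/60 = 20.0% → the redesign
Overall: the redesign 94/166 = 56.6%, Control 63/141 = 44.7% → the redesign
(Neither sweeps every user group, but the redesign has the higher pooled rate.)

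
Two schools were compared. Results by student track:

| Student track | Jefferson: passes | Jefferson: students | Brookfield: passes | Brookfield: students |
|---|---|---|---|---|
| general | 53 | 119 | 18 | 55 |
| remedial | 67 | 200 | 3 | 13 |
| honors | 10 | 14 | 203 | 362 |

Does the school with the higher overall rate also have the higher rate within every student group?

General: Jefferson 53/119 = 44.5%, Brookfield 18/55 = 32.7% → Jefferson
Remedial: Jefferson 67/200 = 33.5%, Brookfield 3/13 = 23.1% → Jefferson
Honors: Jefferson 10/14 = 71.4%, Brookfield 203/362 = 56.1% → Jefferson
Overall: Jefferson 130/333 = 39.0%, Brookfield 224/430 = 52.1% → Brookfield
Jefferson wins each student group but Brookfield wins overall — the comparison reverses. Jefferson's students skew toward remedial, which has a lower base rate.

No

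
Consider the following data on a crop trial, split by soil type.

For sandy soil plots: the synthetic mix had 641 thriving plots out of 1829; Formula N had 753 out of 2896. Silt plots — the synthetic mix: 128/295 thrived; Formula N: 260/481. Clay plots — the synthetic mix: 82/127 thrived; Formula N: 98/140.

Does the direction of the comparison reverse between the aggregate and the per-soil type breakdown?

No

Sandy soil: the synthetic mix 641/1829 = 35.0%, Formula N 753/2896 = 26.0% → the synthetic mix
Silt: the synthetic mix 128/295 = 43.4%, Formula N 260/481 = 54.1% → Formula N
Clay: the synthetic mix 82/127 = 64.6%, Formula N 98/140 = 70.0% → Formula N
Overall: the synthetic mix 851/2251 = 37.8%, Formula N 1111/3517 = 31.6% → the synthetic mix
Neither sweeps: the synthetic mix wins 1 of 3 groups, Formula N wins 2. The synthetic mix wins overall but not every group — no Simpson reversal.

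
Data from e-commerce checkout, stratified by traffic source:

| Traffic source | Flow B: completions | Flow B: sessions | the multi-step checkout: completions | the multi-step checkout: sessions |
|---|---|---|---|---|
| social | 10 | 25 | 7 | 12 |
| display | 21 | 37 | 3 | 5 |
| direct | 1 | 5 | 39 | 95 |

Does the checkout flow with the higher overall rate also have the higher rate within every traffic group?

No

Social: Flow B 10/25 = 40.0%, the multi-step checkout 7/12 = 58.3% → the multi-step checkout
Display: Flow B 21/37 = 56.8%, the multi-step checkout 3/5 = 60.0% → the multi-step checkout
Direct: Flow B 1/5 = 20.0%, the multi-step checkout 39/95 = 41.1% → the multi-step checkout
Overall: Flow B 32/67 = 47.8%, the multi-step checkout 49/112 = 43.8% → Flow B
The multi-step checkout wins each traffic group but Flow B wins overall — the comparison reverses. The multi-step checkout's sessions skew toward direct, which has a lower base rate.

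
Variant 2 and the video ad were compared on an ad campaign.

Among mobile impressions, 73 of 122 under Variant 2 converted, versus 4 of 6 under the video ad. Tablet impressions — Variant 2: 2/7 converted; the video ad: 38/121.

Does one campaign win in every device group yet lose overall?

Mobile: Variant 2 73/122 = 59.8%, the video ad 4/6 = 66.7% → the video ad
Tablet: Variant 2 2/7 = 28.6%, the video ad 38/121 = 31.4% → the video ad
Overall: Variant 2 75/129 = 58.1%, the video ad 42/127 = 33.1% → Variant 2
The video ad wins each device group but Variant 2 wins overall — the comparison reverses. The video ad's impressions skew toward tablet, which has a lower base rate.

Yes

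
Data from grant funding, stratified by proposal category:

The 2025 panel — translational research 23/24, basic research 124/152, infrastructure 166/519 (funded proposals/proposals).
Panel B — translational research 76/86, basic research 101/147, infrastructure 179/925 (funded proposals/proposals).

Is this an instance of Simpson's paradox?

No

Translational research: the 2025 panel 23/24 = 95.8%, Panel B 76/86 = 88.4% → the 2025 panel
Basic research: the 2025 panel 124/152 = 81.6%, Panel B 101/147 = 68.7% → the 2025 panel
Infrastructure: the 2025 panel 166/519 = 32.0%, Panel B 179/925 = 19.4% → the 2025 panel
Overall: the 2025 panel 313/695 = 45.0%, Panel B 356/1158 = 30.7% → the 2025 panel
The 2025 panel wins overall and in every proposal group — no reversal.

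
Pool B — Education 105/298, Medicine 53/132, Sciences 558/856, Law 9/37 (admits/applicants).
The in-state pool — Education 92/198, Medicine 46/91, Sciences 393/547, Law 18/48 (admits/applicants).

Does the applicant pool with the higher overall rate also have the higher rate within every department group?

Education: Pool B 105/298 = 35.2%, the in-state pool 92/198 = 46.5% → the in-state pool
Medicine: Pool B 53/132 = 40.2%, the in-state pool 46/91 = 50.5% → the in-state pool
Sciences: Pool B 558/856 = 65.2%, the in-state pool 393/547 = 71.8% → the in-state pool
Law: Pool B 9/37 = 24.3%, the in-state pool 18/48 = 37.5% → the in-state pool
Overall: Pool B 725/1323 = 54.8%, the in-state pool 549/884 = 62.1% → the in-state pool
The in-state pool wins overall and in every department group — no reversal.

Yes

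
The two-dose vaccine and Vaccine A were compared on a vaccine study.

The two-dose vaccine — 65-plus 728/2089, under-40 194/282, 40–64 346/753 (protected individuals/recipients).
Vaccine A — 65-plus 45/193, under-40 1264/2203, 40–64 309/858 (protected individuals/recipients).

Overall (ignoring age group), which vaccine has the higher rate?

Vaccine A

65-plus: the two-dose vaccine 728/2089 = 34.8%, Vaccine A 45/193 = 23.3% → the two-dose vaccine
Under-40: the two-dose vaccine 194/282 = 68.8%, Vaccine A 1264/2203 = 57.4% → the two-dose vaccine
40–64: the two-dose vaccine 346/753 = 45.9%, Vaccine A 309/858 = 36.0% → the two-dose vaccine
Overall: the two-dose vaccine 1268/3124 = 40.6%, Vaccine A 1618/3254 = 49.7% → Vaccine A
(The two-dose vaccine wins every age group but Vaccine A wins overall — the two-dose vaccine's recipients skew toward the low-rate 65-plus group.)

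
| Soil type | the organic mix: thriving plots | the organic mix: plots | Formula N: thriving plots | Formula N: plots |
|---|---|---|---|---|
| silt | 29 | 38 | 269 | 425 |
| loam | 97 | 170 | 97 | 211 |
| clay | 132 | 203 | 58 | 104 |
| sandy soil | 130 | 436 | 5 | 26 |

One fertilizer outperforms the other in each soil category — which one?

the organic mix

Silt: the organic mix 29/38 = 76.3%, Formula N 269/425 = 63.3% → the organic mix
Loam: the organic mix 97/170 = 57.1%, Formula N 97/211 = 46.0% → the organic mix
Clay: the organic mix 132/203 = 65.0%, Formula N 58/104 = 55.8% → the organic mix
Sandy soil: the organic mix 130/436 = 29.8%, Formula N 5/26 = 19.2% → the organic mix
The organic mix has the higher rate in all 4 groups.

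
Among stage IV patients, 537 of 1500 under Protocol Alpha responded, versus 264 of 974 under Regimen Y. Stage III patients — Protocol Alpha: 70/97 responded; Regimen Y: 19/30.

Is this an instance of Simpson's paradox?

No

Stage IV: Protocol Alpha 537/1500 = 35.8%, Regimen Y 264/974 = 27.1% → Protocol Alpha
Stage III: Protocol Alpha 70/97 = 72.2%, Regimen Y 19/30 = 63.3% → Protocol Alpha
Overall: Protocol Alpha 607/1597 = 38.0%, Regimen Y 283/1004 = 28.2% → Protocol Alpha
Protocol Alpha wins overall and in every disease group — no reversal.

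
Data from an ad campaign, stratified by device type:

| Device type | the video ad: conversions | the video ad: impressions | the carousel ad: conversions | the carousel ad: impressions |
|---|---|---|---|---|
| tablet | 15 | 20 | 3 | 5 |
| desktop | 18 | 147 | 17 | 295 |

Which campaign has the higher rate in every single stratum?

Tablet: the video ad 15/20 = 75.0%, the carousel ad 3/5 = 60.0% → the video ad
Desktop: the video ad 18/147 = 12.2%, the carousel ad 17/295 = 5.8% → the video ad
The video ad has the higher rate in both groups.

the video ad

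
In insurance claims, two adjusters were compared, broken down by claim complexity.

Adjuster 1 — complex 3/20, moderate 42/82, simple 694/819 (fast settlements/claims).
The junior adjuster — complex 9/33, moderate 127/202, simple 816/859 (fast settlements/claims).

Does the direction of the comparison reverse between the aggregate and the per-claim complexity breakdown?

No

Complex: Adjuster 1 3/20 = 15.0%, the junior adjuster 9/33 = 27.3% → the junior adjuster
Moderate: Adjuster 1 42/82 = 51.2%, the junior adjuster 127/202 = 62.9% → the junior adjuster
Simple: Adjuster 1 694/819 = 84.7%, the junior adjuster 816/859 = 95.0% → the junior adjuster
Overall: Adjuster 1 739/921 = 80.2%, the junior adjuster 952/1094 = 87.0% → the junior adjuster
The junior adjuster wins overall and in every claim group — no reversal.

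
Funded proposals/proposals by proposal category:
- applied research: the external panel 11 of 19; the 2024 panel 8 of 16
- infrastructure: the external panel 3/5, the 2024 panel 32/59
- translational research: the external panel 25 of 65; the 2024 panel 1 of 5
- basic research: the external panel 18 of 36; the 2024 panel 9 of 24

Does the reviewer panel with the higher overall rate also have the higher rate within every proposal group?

Applied research: the external panel 11/19 = 57.9%, the 2024 panel 8/16 = 50.0% → the external panel
Infrastructure: the external panel 3/5 = 60.0%, the 2024 panel 32/59 = 54.2% → the external panel
Translational research: the external panel 25/65 = 38.5%, the 2024 panel 1/5 = 20.0% → the external panel
Basic research: the external panel 18/36 = 50.0%, the 2024 panel 9/24 = 37.5% → the external panel
Overall: the external panel 57/125 = 45.6%, the 2024 panel 50/104 = 48.1% → the 2024 panel
The external panel wins each proposal group but the 2024 panel wins overall — the comparison reverses. The external panel's proposals skew toward translational research, which has a lower base rate.

No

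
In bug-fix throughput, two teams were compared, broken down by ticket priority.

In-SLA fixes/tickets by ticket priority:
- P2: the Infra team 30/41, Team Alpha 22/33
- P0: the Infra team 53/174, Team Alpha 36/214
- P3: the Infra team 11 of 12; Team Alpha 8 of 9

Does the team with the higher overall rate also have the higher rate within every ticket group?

Yes

P2: the Infra team 30/41 = 73.2%, Team Alpha 22/33 = 66.7% → the Infra team
P0: the Infra team 53/174 = 30.5%, Team Alpha 36/214 = 16.8% → the Infra team
P3: the Infra team 11/12 = 91.7%, Team Alpha 8/9 = 88.9% → the Infra team
Overall: the Infra team 94/227 = 41.4%, Team Alpha 66/256 = 25.8% → the Infra team
The Infra team wins overall and in every ticket group — no reversal.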